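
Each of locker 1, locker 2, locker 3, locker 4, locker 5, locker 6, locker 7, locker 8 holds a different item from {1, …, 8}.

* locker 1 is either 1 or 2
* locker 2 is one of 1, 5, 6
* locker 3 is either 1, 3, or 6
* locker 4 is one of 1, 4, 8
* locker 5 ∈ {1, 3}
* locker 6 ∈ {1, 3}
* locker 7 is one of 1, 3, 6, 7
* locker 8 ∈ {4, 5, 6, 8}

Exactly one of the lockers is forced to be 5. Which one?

locker 2

The 8 variables draw from only 8 values {1, 2, 3, 4, 5, 6, 7, 8}, so each is used; only locker 1 can be 2, hence locker 1 = 2.
The 7 still-open variables draw from only 7 values {1, 3, 4, 5, 6, 7, 8}, so each is used; only locker 7 can be 7, hence locker 7 = 7.
The 2 variables locker 5 and locker 6 are confined to {1, 3}, which locks those values in; drop them from locker 2, locker 3, locker 4.
locker 3 has just one choice, so locker 3 = 6. Eliminate 6 elsewhere: locker 2, locker 8.
So 5 goes to locker 2.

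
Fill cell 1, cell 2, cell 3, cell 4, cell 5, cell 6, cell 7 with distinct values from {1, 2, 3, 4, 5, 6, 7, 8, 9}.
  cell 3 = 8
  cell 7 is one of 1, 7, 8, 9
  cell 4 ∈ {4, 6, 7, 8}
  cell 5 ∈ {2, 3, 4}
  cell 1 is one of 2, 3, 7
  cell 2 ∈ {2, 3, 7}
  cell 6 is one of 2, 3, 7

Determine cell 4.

6

cell 3 must be 8 (only option left). Strike 8 from cell 4, cell 7.
cell 1, cell 2, cell 6 share exactly the 3 values {2, 3, 7}; by pigeonhole those values go to them, so strike 2, 3, 7 from cell 4, cell 5, cell 7.
cell 5's domain is down to {4}, so cell 5 = 4. So cell 4 can't be 4.
So cell 4 = 6.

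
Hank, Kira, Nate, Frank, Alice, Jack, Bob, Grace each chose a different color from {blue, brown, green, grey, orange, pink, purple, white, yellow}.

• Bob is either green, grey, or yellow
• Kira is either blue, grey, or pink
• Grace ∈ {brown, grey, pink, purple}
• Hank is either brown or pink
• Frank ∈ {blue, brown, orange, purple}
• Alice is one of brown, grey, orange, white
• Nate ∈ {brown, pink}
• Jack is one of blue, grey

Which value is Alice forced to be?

white

Hank and Nate share exactly the 2 values {brown, pink}; by pigeonhole those values go to them, so strike brown, pink from Kira, Frank, Alice, Grace.
Kira and Jack between them cover only {blue, grey} — a naked pair. Remove those values from Frank, Alice, Bob, Grace.
Grace's domain is down to {purple}, so Grace = purple. Remove purple from Frank.
That leaves Frank = orange. Eliminate orange elsewhere: Alice.
So Alice = white.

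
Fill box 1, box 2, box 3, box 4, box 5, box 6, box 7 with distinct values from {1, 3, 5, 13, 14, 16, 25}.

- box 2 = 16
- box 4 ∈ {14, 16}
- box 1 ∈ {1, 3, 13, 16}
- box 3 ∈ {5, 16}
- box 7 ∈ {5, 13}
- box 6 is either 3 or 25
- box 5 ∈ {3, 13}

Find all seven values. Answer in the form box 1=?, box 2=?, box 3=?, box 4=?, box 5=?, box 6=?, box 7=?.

box 2 must be 16 (only option left). Strike 16 from box 1, box 3, box 4.
box 3's domain is down to {5}, so box 3 = 5. So box 7 can't be 5.
box 4 must be 14 (only option left).
box 7 has just one choice, so box 7 = 13. Eliminate 13 elsewhere: box 1, box 5.
box 5's domain is down to {3}, so box 5 = 3. Eliminate 3 elsewhere: box 1, box 6.
box 6's domain is down to {25}, so box 6 = 25.
That leaves box 1 = 1.

box 1=1, box 2=16, box 3=5, box 4=14, box 5=3, box 6=25, box 7=13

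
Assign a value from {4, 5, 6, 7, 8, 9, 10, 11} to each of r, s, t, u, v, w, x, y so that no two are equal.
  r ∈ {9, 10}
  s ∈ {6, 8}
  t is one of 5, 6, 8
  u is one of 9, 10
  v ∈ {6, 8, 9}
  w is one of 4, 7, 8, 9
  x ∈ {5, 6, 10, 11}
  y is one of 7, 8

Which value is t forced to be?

5

The 8 variables draw from only 8 values {4, 5, 6, 7, 8, 9, 10, 11}, so each is used; only w can be 4, hence w = 4.
Among the 7 still-open variables, 7 fits only y (and all 7 values in {5, 6, 7, 8, 9, 10, 11} must be used), so y = 7.
The 6 still-open variables together cover exactly {5, 6, 8, 9, 10, 11} — 6 values for 6 variables — and 11 appears only in x's list, so x = 11.
Among the 5 still-open variables, 5 fits only t (and all 5 values in {5, 6, 8, 9, 10} must be used), so t = 5.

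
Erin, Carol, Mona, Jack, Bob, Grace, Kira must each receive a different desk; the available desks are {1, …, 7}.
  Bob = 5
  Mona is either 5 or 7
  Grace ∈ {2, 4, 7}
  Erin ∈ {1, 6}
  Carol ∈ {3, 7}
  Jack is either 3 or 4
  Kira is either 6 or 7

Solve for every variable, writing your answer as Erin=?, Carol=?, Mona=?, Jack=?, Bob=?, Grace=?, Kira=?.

Erin=1, Carol=3, Mona=7, Jack=4, Bob=5, Grace=2, Kira=6

Bob has just one choice, so Bob = 5. Eliminate 5 elsewhere: Mona.
Mona has just one choice, so Mona = 7. So Carol, Grace, Kira can't be 7.
Kira's domain is down to {6}, so Kira = 6. Eliminate 6 elsewhere: Erin.
Erin must be 1 (only option left).
Carol has just one choice, so Carol = 3. Remove 3 from Jack.
Jack must be 4 (only option left). Remove 4 from Grace.
Grace must be 2 (only option left).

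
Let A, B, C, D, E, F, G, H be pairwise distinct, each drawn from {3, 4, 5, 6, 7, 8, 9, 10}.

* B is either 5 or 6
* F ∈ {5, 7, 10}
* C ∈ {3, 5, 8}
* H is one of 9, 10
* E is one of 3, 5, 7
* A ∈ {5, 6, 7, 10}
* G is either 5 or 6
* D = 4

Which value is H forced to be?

D has just one choice, so D = 4.
Among the 7 still-open variables, 8 fits only C (and all 7 values in {3, 5, 6, 7, 8, 9, 10} must be used), so C = 8.
Among the 6 still-open variables, 3 fits only E (and all 6 values in {3, 5, 6, 7, 9, 10} must be used), so E = 3.
The 5 still-open variables draw from only 5 values {5, 6, 7, 9, 10}, so each is used; only H can be 9, hence H = 9.

9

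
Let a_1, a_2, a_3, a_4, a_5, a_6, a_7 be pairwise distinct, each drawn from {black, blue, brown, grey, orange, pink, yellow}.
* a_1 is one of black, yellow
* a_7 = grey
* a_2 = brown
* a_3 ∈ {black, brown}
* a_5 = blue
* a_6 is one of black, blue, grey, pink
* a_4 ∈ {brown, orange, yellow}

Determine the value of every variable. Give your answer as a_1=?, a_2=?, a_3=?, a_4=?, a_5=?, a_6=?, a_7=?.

a_2 has just one choice, so a_2 = brown. Eliminate brown elsewhere: a_3, a_4.
a_3 must be black (only option left). So a_1, a_6 can't be black.
a_5's domain is down to {blue}, so a_5 = blue. Remove blue from a_6.
That leaves a_7 = grey. Eliminate grey elsewhere: a_6.
That leaves a_1 = yellow. Eliminate yellow elsewhere: a_4.
That leaves a_4 = orange.
a_6 has just one choice, so a_6 = pink.

a_1=yellow, a_2=brown, a_3=black, a_4=orange, a_5=blue, a_6=pink, a_7=grey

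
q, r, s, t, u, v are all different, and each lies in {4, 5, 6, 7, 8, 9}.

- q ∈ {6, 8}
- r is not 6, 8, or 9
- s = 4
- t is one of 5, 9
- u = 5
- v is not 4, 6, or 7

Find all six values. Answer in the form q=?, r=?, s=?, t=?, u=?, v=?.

s must be 4 (only option left). Strike 4 from r.
u has just one choice, so u = 5. Strike 5 from r, t, v.
r must be 7 (only option left).
t has just one choice, so t = 9. Strike 9 from v.
v has just one choice, so v = 8. Remove 8 from q.
q has just one choice, so q = 6.

q=6, r=7, s=4, t=9, u=5, v=8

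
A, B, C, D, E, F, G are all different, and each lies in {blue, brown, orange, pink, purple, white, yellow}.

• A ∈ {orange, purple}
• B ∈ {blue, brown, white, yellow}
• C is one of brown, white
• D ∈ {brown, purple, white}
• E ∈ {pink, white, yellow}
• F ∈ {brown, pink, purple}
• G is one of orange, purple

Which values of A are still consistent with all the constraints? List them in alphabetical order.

Among the 7 variables, blue fits only B (and all 7 values in {blue, brown, orange, pink, purple, white, yellow} must be used), so B = blue.
Among the 6 still-open variables, yellow fits only E (and all 6 values in {brown, orange, pink, purple, white, yellow} must be used), so E = yellow.
The 5 still-open variables together cover exactly {brown, orange, pink, purple, white} — 5 values for 5 variables — and pink appears only in F's list, so F = pink.
A and G between them cover only {orange, purple} — a naked pair. Remove those values from D.
No further eliminations apply; A can still be any of orange, purple.

orange, purple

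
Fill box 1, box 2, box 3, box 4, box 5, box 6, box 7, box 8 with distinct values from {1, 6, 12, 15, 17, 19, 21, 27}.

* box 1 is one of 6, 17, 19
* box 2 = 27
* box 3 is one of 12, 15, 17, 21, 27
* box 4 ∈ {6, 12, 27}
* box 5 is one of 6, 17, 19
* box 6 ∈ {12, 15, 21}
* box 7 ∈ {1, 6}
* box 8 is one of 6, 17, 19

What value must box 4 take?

12

box 2 has just one choice, so box 2 = 27. Remove 27 from box 3, box 4.
The 7 still-open variables draw from only 7 values {1, 6, 12, 15, 17, 19, 21}, so each is used; only box 7 can be 1, hence box 7 = 1.
The 3 variables box 1, box 5, box 8 are confined to {6, 17, 19}, which locks those values in; drop them from box 3, box 4.
So box 4 = 12.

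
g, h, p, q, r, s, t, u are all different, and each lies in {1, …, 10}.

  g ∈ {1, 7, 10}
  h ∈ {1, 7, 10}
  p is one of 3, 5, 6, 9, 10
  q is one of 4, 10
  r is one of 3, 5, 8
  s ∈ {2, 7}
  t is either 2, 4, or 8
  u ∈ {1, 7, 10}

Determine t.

g, h, u share exactly the 3 values {1, 7, 10}; by pigeonhole those values go to them, so strike 1, 7, 10 from p, q, s.
q's domain is down to {4}, so q = 4. So t can't be 4.
That leaves s = 2. So t can't be 2.
So t = 8.

8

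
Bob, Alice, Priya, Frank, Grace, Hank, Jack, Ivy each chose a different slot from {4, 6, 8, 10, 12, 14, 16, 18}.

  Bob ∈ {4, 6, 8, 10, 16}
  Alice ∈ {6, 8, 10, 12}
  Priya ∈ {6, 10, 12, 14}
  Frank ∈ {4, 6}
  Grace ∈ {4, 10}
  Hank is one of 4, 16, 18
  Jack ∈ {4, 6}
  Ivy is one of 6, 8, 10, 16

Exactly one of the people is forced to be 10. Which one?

The 8 variables together cover exactly {4, 6, 8, 10, 12, 14, 16, 18} — 8 values for 8 variables — and 14 appears only in Priya's list, so Priya = 14.
The 7 still-open variables draw from only 7 values {4, 6, 8, 10, 12, 16, 18}, so each is used; only Alice can be 12, hence Alice = 12.
Among the 6 still-open variables, 18 fits only Hank (and all 6 values in {4, 6, 8, 10, 16, 18} must be used), so Hank = 18.
The 2 variables Frank and Jack are confined to {4, 6}, which locks those values in; drop them from Bob, Grace, Ivy.
So 10 goes to Grace.

Grace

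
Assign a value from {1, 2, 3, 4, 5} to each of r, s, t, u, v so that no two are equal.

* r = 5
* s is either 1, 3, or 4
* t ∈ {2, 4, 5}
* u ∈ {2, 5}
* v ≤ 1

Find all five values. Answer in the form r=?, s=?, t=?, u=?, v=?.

r must be 5 (only option left). Remove 5 from t, u.
u's domain is down to {2}, so u = 2. So t can't be 2.
v's domain is down to {1}, so v = 1. So s can't be 1.
t has just one choice, so t = 4. Eliminate 4 elsewhere: s.
That leaves s = 3.

r=5, s=3, t=4, u=2, v=1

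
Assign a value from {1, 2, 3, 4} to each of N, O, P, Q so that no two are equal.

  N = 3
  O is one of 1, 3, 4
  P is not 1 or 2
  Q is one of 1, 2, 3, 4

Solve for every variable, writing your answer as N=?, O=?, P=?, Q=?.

N's domain is down to {3}, so N = 3. Strike 3 from O, P, Q.
P must be 4 (only option left). So O, Q can't be 4.
O must be 1 (only option left). Strike 1 from Q.
Q has just one choice, so Q = 2.

N=3, O=1, P=4, Q=2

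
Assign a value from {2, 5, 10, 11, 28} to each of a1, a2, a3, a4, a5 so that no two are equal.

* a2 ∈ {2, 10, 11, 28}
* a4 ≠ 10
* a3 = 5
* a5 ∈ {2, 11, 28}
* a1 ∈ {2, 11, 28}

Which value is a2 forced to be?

10

a3's domain is down to {5}, so a3 = 5. So a4 can't be 5.
The 4 still-open variables together cover exactly {2, 10, 11, 28} — 4 values for 4 variables — and 10 appears only in a2's list, so a2 = 10.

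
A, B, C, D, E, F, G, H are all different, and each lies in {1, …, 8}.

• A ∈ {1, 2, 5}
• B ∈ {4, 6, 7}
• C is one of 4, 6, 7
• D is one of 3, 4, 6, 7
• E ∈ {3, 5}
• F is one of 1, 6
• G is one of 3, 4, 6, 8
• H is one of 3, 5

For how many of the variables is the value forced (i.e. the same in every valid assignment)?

The 8 variables draw from only 8 values {1, 2, 3, 4, 5, 6, 7, 8}, so each is used; only A can be 2, hence A = 2.
Among the 7 still-open variables, 1 fits only F (and all 7 values in {1, 3, 4, 5, 6, 7, 8} must be used), so F = 1.
The 6 still-open variables draw from only 6 values {3, 4, 5, 6, 7, 8}, so each is used; only G can be 8, hence G = 8.
E and H between them cover only {3, 5} — a naked pair. Remove those values from D.
Determined: A=2, F=1, G=8. The other variables each still have more than one consistent value. That makes 3.

3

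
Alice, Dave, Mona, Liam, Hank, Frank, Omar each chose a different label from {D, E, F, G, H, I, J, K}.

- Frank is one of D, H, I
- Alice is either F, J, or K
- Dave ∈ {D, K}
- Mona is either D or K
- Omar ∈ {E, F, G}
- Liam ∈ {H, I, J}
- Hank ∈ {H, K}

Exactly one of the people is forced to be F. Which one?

Alice

Dave and Mona between them cover only {D, K} — a naked pair. Remove those values from Alice, Hank, Frank.
Hank's domain is down to {H}, so Hank = H. Remove H from Liam, Frank.
That leaves Frank = I. Eliminate I elsewhere: Liam.
That leaves Liam = J. Strike J from Alice.
So F goes to Alice.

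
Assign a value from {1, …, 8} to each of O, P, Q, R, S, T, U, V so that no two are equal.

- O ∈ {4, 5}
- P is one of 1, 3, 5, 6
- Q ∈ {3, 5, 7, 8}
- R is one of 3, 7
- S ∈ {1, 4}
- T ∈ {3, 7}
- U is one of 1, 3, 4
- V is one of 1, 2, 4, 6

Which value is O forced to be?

The 8 variables draw from only 8 values {1, 2, 3, 4, 5, 6, 7, 8}, so each is used; only V can be 2, hence V = 2.
The 7 still-open variables draw from only 7 values {1, 3, 4, 5, 6, 7, 8}, so each is used; only P can be 6, hence P = 6.
The 6 still-open variables draw from only 6 values {1, 3, 4, 5, 7, 8}, so each is used; only Q can be 8, hence Q = 8.
The 5 still-open variables draw from only 5 values {1, 3, 4, 5, 7}, so each is used; only O can be 5, hence O = 5.

5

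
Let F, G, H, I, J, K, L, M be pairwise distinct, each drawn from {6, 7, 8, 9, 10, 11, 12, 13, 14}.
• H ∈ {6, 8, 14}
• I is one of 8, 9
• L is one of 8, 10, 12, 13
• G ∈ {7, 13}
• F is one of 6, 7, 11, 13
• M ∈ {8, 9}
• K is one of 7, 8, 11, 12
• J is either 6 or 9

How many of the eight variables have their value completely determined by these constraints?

The 2 variables I and M are confined to {8, 9}, which locks those values in; drop them from H, J, K, L.
J must be 6 (only option left). Eliminate 6 elsewhere: F, H.
That leaves H = 14.
Determined: H=14, J=6. The other variables each still have more than one consistent value. That makes 2.

2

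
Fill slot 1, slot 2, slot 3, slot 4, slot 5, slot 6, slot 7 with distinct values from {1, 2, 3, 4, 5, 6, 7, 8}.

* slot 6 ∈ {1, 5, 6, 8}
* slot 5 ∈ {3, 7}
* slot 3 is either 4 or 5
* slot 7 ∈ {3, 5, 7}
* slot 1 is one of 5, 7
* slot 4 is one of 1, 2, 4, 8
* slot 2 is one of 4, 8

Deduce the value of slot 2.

8

slot 1, slot 5, slot 7 share exactly the 3 values {3, 5, 7}; by pigeonhole those values go to them, so strike 3, 5, 7 from slot 3, slot 6.
That leaves slot 3 = 4. Eliminate 4 elsewhere: slot 2, slot 4.
So slot 2 = 8.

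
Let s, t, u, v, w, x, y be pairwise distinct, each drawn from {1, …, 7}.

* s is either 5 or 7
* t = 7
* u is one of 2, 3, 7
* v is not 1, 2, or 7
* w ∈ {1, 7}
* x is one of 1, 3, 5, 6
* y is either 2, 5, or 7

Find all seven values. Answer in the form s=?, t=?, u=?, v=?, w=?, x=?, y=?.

s=5, t=7, u=3, v=4, w=1, x=6, y=2

t must be 7 (only option left). So s, u, w, y can't be 7.
w has just one choice, so w = 1. Eliminate 1 elsewhere: x.
s must be 5 (only option left). Strike 5 from v, x, y.
y has just one choice, so y = 2. Eliminate 2 elsewhere: u.
u has just one choice, so u = 3. Strike 3 from v, x.
x's domain is down to {6}, so x = 6. Eliminate 6 elsewhere: v.
v must be 4 (only option left).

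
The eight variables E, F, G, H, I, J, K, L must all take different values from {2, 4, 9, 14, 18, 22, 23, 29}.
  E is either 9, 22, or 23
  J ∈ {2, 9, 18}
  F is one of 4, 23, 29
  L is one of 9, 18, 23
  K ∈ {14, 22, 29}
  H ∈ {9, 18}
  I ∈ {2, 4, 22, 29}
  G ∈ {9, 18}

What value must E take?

22

The 8 variables together cover exactly {2, 4, 9, 14, 18, 22, 23, 29} — 8 values for 8 variables — and 14 appears only in K's list, so K = 14.
G and H between them cover only {9, 18} — a naked pair. Remove those values from E, J, L.
J's domain is down to {2}, so J = 2. Remove 2 from I.
L's domain is down to {23}, so L = 23. So E, F can't be 23.
So E = 22.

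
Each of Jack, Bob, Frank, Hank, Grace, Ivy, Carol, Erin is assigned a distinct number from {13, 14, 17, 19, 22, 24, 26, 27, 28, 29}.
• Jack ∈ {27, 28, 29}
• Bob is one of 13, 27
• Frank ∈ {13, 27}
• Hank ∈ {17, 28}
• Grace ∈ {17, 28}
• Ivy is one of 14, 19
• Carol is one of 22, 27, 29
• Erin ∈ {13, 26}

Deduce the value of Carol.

22

The 2 variables Bob and Frank are confined to {13, 27}, which locks those values in; drop them from Jack, Carol, Erin.
Erin has just one choice, so Erin = 26.
Hank and Grace share exactly the 2 values {17, 28}; by pigeonhole those values go to them, so strike 17, 28 from Jack.
Jack must be 29 (only option left). Remove 29 from Carol.
So Carol = 22.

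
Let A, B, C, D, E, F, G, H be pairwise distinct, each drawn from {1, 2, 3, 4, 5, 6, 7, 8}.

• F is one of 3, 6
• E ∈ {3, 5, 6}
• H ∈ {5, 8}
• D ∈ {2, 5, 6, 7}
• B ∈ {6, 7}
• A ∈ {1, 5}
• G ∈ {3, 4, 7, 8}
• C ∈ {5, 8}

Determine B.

7

Among the 8 variables, 1 fits only A (and all 8 values in {1, 2, 3, 4, 5, 6, 7, 8} must be used), so A = 1.
The 7 still-open variables together cover exactly {2, 3, 4, 5, 6, 7, 8} — 7 values for 7 variables — and 2 appears only in D's list, so D = 2.
The 6 still-open variables draw from only 6 values {3, 4, 5, 6, 7, 8}, so each is used; only G can be 4, hence G = 4.
The 5 still-open variables draw from only 5 values {3, 5, 6, 7, 8}, so each is used; only B can be 7, hence B = 7.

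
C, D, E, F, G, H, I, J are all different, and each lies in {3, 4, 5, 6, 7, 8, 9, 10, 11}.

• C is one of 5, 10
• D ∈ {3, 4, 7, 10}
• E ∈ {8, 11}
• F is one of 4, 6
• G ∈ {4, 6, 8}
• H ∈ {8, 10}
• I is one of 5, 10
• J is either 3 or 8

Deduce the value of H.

8

The 8 variables together cover exactly {3, 4, 5, 6, 7, 8, 10, 11} — 8 values for 8 variables — and 7 appears only in D's list, so D = 7.
Among the 7 still-open variables, 3 fits only J (and all 7 values in {3, 4, 5, 6, 8, 10, 11} must be used), so J = 3.
The 6 still-open variables together cover exactly {4, 5, 6, 8, 10, 11} — 6 values for 6 variables — and 11 appears only in E's list, so E = 11.
The 2 variables C and I are confined to {5, 10}, which locks those values in; drop them from H.
So H = 8.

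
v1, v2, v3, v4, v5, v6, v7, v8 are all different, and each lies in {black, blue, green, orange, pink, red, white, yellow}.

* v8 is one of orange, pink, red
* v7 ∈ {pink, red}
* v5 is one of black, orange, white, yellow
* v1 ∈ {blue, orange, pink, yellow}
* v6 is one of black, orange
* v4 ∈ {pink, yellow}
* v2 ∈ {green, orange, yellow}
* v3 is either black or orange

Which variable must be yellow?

v4

The 8 variables draw from only 8 values {black, blue, green, orange, pink, red, white, yellow}, so each is used; only v1 can be blue, hence v1 = blue.
The 7 still-open variables draw from only 7 values {black, green, orange, pink, red, white, yellow}, so each is used; only v2 can be green, hence v2 = green.
The 6 still-open variables draw from only 6 values {black, orange, pink, red, white, yellow}, so each is used; only v5 can be white, hence v5 = white.
The 5 still-open variables together cover exactly {black, orange, pink, red, yellow} — 5 values for 5 variables — and yellow appears only in v4's list, so v4 = yellow.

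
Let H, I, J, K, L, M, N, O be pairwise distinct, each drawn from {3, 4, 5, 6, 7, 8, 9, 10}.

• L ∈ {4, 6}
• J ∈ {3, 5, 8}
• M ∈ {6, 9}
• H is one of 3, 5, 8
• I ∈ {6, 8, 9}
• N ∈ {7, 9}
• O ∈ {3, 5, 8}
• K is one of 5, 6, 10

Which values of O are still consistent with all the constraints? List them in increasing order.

3, 5, 8

Among the 8 variables, 4 fits only L (and all 8 values in {3, 4, 5, 6, 7, 8, 9, 10} must be used), so L = 4.
The 7 still-open variables together cover exactly {3, 5, 6, 7, 8, 9, 10} — 7 values for 7 variables — and 7 appears only in N's list, so N = 7.
The 6 still-open variables together cover exactly {3, 5, 6, 8, 9, 10} — 6 values for 6 variables — and 10 appears only in K's list, so K = 10.
H, J, O between them cover only {3, 5, 8} — a naked triple. Remove those values from I.
No further eliminations apply; O can still be any of 3, 5, 8.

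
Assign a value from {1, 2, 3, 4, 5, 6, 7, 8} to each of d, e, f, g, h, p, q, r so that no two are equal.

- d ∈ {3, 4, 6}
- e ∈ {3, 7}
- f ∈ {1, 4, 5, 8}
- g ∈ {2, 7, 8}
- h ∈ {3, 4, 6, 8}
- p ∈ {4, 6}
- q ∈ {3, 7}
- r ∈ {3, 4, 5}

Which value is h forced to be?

Among the 8 variables, 1 fits only f (and all 8 values in {1, 2, 3, 4, 5, 6, 7, 8} must be used), so f = 1.
The 7 still-open variables together cover exactly {2, 3, 4, 5, 6, 7, 8} — 7 values for 7 variables — and 2 appears only in g's list, so g = 2.
Among the 6 still-open variables, 5 fits only r (and all 6 values in {3, 4, 5, 6, 7, 8} must be used), so r = 5.
Among the 5 still-open variables, 8 fits only h (and all 5 values in {3, 4, 6, 7, 8} must be used), so h = 8.

8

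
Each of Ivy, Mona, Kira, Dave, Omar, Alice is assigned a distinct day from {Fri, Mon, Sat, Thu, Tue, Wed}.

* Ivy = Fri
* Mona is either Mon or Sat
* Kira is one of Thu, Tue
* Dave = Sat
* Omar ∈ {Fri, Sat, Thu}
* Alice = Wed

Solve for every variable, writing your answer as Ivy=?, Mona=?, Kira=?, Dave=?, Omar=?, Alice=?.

Ivy has just one choice, so Ivy = Fri. Strike Fri from Omar.
Dave must be Sat (only option left). Strike Sat from Mona, Omar.
Omar must be Thu (only option left). Strike Thu from Kira.
Alice has just one choice, so Alice = Wed.
Mona has just one choice, so Mona = Mon.
That leaves Kira = Tue.

Ivy=Fri, Mona=Mon, Kira=Tue, Dave=Sat, Omar=Thu, Alice=Wed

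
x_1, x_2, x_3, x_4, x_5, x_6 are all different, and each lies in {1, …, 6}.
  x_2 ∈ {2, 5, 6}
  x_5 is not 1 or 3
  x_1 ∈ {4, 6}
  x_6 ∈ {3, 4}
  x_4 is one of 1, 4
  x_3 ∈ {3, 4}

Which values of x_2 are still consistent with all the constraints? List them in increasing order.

2, 5

The 6 variables draw from only 6 values {1, 2, 3, 4, 5, 6}, so each is used; only x_4 can be 1, hence x_4 = 1.
x_3 and x_6 between them cover only {3, 4} — a naked pair. Remove those values from x_1, x_5.
x_1 has just one choice, so x_1 = 6. Strike 6 from x_2, x_5.
No further eliminations apply; x_2 can still be any of 2, 5.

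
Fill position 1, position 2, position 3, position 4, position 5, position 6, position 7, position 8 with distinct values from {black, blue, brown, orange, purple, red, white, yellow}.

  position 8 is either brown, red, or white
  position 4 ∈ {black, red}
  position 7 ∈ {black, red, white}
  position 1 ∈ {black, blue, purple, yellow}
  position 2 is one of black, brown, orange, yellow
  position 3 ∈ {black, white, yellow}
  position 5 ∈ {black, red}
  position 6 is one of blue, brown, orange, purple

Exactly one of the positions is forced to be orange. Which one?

position 4 and position 5 share exactly the 2 values {black, red}; by pigeonhole those values go to them, so strike black, red from position 1, position 2, position 3, position 7, position 8.
position 7 must be white (only option left). Remove white from position 3, position 8.
position 8 has just one choice, so position 8 = brown. So position 2, position 6 can't be brown.
That leaves position 3 = yellow. So position 1, position 2 can't be yellow.
So orange goes to position 2.

position 2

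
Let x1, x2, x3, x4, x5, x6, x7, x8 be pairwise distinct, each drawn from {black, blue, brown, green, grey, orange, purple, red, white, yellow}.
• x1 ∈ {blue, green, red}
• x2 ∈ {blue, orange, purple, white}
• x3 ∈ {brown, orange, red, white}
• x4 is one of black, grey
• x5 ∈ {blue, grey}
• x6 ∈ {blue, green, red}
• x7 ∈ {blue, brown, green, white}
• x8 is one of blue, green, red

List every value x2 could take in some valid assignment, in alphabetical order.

orange, purple, white

x1, x6, x8 share exactly the 3 values {blue, green, red}; by pigeonhole those values go to them, so strike blue, green, red from x2, x3, x5, x7.
x5 must be grey (only option left). Remove grey from x4.
x4's domain is down to {black}, so x4 = black.
No further eliminations apply; x2 can still be any of orange, purple, white.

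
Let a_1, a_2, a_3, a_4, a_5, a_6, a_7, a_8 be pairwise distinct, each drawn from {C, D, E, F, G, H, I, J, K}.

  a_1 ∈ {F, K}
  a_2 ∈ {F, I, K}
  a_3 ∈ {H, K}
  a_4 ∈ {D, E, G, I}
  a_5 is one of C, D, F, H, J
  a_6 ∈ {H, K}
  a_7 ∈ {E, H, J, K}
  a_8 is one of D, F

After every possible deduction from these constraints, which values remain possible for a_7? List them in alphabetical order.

The 2 variables a_3 and a_6 are confined to {H, K}, which locks those values in; drop them from a_1, a_2, a_5, a_7.
a_1's domain is down to {F}, so a_1 = F. Strike F from a_2, a_5, a_8.
a_2 has just one choice, so a_2 = I. So a_4 can't be I.
a_8 must be D (only option left). Remove D from a_4, a_5.
No further eliminations apply; a_7 can still be any of E, J.

E, J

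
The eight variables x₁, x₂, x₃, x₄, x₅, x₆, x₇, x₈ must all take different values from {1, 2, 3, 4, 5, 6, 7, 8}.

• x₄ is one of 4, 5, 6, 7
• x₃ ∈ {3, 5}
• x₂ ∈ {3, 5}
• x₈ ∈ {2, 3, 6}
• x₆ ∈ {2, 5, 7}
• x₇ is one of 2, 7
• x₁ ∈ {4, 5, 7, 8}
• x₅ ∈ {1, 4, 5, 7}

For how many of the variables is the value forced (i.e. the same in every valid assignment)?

The 8 variables together cover exactly {1, 2, 3, 4, 5, 6, 7, 8} — 8 values for 8 variables — and 1 appears only in x₅'s list, so x₅ = 1.
Among the 7 still-open variables, 8 fits only x₁ (and all 7 values in {2, 3, 4, 5, 6, 7, 8} must be used), so x₁ = 8.
The 6 still-open variables together cover exactly {2, 3, 4, 5, 6, 7} — 6 values for 6 variables — and 4 appears only in x₄'s list, so x₄ = 4.
The 5 still-open variables together cover exactly {2, 3, 5, 6, 7} — 5 values for 5 variables — and 6 appears only in x₈'s list, so x₈ = 6.
x₂ and x₃ share exactly the 2 values {3, 5}; by pigeonhole those values go to them, so strike 3, 5 from x₆.
Determined: x₁=8, x₄=4, x₅=1, x₈=6. The other variables each still have more than one consistent value. That makes 4.

4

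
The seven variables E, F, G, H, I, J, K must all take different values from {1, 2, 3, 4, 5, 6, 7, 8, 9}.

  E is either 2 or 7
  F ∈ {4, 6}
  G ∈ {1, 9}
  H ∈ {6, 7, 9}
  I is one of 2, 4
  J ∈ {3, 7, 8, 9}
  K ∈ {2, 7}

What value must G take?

E and K between them cover only {2, 7} — a naked pair. Remove those values from H, I, J.
I has just one choice, so I = 4. So F can't be 4.
F has just one choice, so F = 6. So H can't be 6.
H must be 9 (only option left). Remove 9 from G, J.
So G = 1.

1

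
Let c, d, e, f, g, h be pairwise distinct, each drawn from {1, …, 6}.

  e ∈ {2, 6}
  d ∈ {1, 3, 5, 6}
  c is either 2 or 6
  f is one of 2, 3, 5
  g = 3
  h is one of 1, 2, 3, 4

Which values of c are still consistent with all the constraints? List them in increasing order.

g must be 3 (only option left). Eliminate 3 elsewhere: d, f, h.
The 5 still-open variables together cover exactly {1, 2, 4, 5, 6} — 5 values for 5 variables — and 4 appears only in h's list, so h = 4.
The 4 still-open variables together cover exactly {1, 2, 5, 6} — 4 values for 4 variables — and 1 appears only in d's list, so d = 1.
Among the 3 still-open variables, 5 fits only f (and all 3 values in {2, 5, 6} must be used), so f = 5.
No further eliminations apply; c can still be any of 2, 6.

2, 6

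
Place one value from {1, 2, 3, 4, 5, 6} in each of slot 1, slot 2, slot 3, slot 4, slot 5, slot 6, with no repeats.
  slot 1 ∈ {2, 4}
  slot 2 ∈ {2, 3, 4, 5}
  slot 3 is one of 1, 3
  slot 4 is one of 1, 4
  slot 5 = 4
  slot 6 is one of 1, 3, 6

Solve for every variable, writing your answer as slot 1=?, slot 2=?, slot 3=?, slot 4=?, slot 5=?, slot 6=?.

slot 1=2, slot 2=5, slot 3=3, slot 4=1, slot 5=4, slot 6=6

slot 5's domain is down to {4}, so slot 5 = 4. Remove 4 from slot 1, slot 2, slot 4.
slot 1 has just one choice, so slot 1 = 2. Remove 2 from slot 2.
slot 4 must be 1 (only option left). Strike 1 from slot 3, slot 6.
That leaves slot 3 = 3. Remove 3 from slot 2, slot 6.
slot 6 must be 6 (only option left).
slot 2's domain is down to {5}, so slot 2 = 5.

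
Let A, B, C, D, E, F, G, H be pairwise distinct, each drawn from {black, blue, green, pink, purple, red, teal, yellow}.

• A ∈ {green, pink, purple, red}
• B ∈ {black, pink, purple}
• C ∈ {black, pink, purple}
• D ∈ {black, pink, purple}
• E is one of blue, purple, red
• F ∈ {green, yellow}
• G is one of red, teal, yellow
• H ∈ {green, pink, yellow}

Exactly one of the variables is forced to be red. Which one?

A

Among the 8 variables, blue fits only E (and all 8 values in {black, blue, green, pink, purple, red, teal, yellow} must be used), so E = blue.
Among the 7 still-open variables, teal fits only G (and all 7 values in {black, green, pink, purple, red, teal, yellow} must be used), so G = teal.
Among the 6 still-open variables, red fits only A (and all 6 values in {black, green, pink, purple, red, yellow} must be used), so A = red.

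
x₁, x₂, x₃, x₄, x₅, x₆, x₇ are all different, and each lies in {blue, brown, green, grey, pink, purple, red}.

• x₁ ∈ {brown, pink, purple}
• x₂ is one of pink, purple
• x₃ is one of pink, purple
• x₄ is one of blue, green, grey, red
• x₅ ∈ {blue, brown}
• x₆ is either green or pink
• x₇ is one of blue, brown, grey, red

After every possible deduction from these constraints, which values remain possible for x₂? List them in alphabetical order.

x₂ and x₃ between them cover only {pink, purple} — a naked pair. Remove those values from x₁, x₆.
x₁ must be brown (only option left). Remove brown from x₅, x₇.
x₅ has just one choice, so x₅ = blue. Strike blue from x₄, x₇.
x₆'s domain is down to {green}, so x₆ = green. Eliminate green elsewhere: x₄.
No further eliminations apply; x₂ can still be any of pink, purple.

pink, purple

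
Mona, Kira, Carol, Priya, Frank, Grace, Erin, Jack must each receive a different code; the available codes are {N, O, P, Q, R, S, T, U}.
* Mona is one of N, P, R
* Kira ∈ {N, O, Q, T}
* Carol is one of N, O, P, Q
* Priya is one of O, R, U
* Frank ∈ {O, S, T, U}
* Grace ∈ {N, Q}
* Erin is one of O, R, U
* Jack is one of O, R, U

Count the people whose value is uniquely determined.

The 8 variables draw from only 8 values {N, O, P, Q, R, S, T, U}, so each is used; only Frank can be S, hence Frank = S.
The 7 still-open variables draw from only 7 values {N, O, P, Q, R, T, U}, so each is used; only Kira can be T, hence Kira = T.
The 3 variables Priya, Erin, Jack are confined to {O, R, U}, which locks those values in; drop them from Mona, Carol.
Determined: Kira=T, Frank=S. The other people each still have more than one consistent value. That makes 2.

2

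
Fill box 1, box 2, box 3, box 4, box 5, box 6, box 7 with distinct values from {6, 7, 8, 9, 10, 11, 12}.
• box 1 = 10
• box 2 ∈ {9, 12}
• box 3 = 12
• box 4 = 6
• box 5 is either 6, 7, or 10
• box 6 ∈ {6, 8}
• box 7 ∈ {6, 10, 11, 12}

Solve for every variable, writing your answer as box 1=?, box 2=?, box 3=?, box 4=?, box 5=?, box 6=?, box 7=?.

box 1=10, box 2=9, box 3=12, box 4=6, box 5=7, box 6=8, box 7=11

box 1 has just one choice, so box 1 = 10. So box 5, box 7 can't be 10.
box 3 has just one choice, so box 3 = 12. Remove 12 from box 2, box 7.
box 4's domain is down to {6}, so box 4 = 6. Remove 6 from box 5, box 6, box 7.
box 5 has just one choice, so box 5 = 7.
box 6 has just one choice, so box 6 = 8.
box 7 has just one choice, so box 7 = 11.
box 2 must be 9 (only option left).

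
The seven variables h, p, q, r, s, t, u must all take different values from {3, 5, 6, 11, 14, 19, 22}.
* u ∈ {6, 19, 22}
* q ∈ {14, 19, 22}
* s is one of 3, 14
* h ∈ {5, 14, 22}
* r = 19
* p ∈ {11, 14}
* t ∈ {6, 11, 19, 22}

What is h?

r's domain is down to {19}, so r = 19. Strike 19 from q, t, u.
The 6 still-open variables draw from only 6 values {3, 5, 6, 11, 14, 22}, so each is used; only s can be 3, hence s = 3.
The 5 still-open variables draw from only 5 values {5, 6, 11, 14, 22}, so each is used; only h can be 5, hence h = 5.

5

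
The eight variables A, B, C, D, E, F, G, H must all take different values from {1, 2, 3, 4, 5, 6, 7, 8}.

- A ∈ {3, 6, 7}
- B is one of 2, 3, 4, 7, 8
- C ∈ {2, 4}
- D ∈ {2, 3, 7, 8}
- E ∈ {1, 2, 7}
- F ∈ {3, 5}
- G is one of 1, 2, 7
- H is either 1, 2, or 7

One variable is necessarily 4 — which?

The 8 variables draw from only 8 values {1, 2, 3, 4, 5, 6, 7, 8}, so each is used; only F can be 5, hence F = 5.
The 7 still-open variables draw from only 7 values {1, 2, 3, 4, 6, 7, 8}, so each is used; only A can be 6, hence A = 6.
E, G, H share exactly the 3 values {1, 2, 7}; by pigeonhole those values go to them, so strike 1, 2, 7 from B, C, D.
So 4 goes to C.

C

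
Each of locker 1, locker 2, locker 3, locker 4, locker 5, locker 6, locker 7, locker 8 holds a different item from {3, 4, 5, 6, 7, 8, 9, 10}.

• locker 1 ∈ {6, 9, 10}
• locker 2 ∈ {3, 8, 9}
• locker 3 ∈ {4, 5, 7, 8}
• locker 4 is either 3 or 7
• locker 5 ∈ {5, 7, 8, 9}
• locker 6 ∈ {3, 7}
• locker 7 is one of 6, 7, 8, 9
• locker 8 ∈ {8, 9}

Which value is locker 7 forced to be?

The 8 variables draw from only 8 values {3, 4, 5, 6, 7, 8, 9, 10}, so each is used; only locker 3 can be 4, hence locker 3 = 4.
The 7 still-open variables together cover exactly {3, 5, 6, 7, 8, 9, 10} — 7 values for 7 variables — and 5 appears only in locker 5's list, so locker 5 = 5.
Among the 6 still-open variables, 10 fits only locker 1 (and all 6 values in {3, 6, 7, 8, 9, 10} must be used), so locker 1 = 10.
The 5 still-open variables together cover exactly {3, 6, 7, 8, 9} — 5 values for 5 variables — and 6 appears only in locker 7's list, so locker 7 = 6.

6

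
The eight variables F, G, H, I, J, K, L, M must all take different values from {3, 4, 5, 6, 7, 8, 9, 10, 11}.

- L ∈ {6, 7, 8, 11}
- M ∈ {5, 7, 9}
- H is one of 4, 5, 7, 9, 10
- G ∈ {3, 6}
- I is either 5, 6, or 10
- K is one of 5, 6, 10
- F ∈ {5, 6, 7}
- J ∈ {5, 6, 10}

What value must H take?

The 3 variables I, J, K are confined to {5, 6, 10}, which locks those values in; drop them from F, G, H, L, M.
F has just one choice, so F = 7. Eliminate 7 elsewhere: H, L, M.
G has just one choice, so G = 3.
M must be 9 (only option left). Remove 9 from H.
So H = 4.

4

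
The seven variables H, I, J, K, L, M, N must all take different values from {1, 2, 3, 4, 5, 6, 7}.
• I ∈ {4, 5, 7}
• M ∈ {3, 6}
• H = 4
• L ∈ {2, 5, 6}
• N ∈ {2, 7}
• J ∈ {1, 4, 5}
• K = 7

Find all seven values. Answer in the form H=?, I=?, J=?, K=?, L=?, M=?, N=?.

H has just one choice, so H = 4. So I, J can't be 4.
K has just one choice, so K = 7. Strike 7 from I, N.
N has just one choice, so N = 2. Remove 2 from L.
I's domain is down to {5}, so I = 5. Remove 5 from J, L.
That leaves J = 1.
L's domain is down to {6}, so L = 6. Strike 6 from M.
M's domain is down to {3}, so M = 3.

H=4, I=5, J=1, K=7, L=6, M=3, N=2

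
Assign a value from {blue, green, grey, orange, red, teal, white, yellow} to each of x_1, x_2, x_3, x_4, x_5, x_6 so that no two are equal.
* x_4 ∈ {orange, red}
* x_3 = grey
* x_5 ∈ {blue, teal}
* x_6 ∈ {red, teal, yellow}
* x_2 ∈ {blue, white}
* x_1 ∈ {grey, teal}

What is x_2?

white

x_3 has just one choice, so x_3 = grey. Remove grey from x_1.
x_1's domain is down to {teal}, so x_1 = teal. Remove teal from x_5, x_6.
That leaves x_5 = blue. Eliminate blue elsewhere: x_2.
So x_2 = white.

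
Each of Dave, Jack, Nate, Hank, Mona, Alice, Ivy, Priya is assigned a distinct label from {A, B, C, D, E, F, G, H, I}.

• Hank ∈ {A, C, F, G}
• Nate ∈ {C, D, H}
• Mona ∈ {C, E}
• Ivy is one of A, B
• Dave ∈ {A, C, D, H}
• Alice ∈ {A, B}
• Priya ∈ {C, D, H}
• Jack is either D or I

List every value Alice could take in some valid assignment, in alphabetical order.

The 2 variables Alice and Ivy are confined to {A, B}, which locks those values in; drop them from Dave, Hank.
Dave, Nate, Priya between them cover only {C, D, H} — a naked triple. Remove those values from Jack, Hank, Mona.
Jack's domain is down to {I}, so Jack = I.
Mona's domain is down to {E}, so Mona = E.
No further eliminations apply; Alice can still be any of A, B.

A, B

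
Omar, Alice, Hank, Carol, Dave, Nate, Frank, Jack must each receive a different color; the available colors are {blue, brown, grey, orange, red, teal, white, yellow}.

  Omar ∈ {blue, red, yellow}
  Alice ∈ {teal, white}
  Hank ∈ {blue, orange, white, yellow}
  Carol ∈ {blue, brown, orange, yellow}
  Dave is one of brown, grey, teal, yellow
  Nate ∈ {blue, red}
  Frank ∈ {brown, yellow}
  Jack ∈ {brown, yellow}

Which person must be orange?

The 8 variables draw from only 8 values {blue, brown, grey, orange, red, teal, white, yellow}, so each is used; only Dave can be grey, hence Dave = grey.
Among the 7 still-open variables, teal fits only Alice (and all 7 values in {blue, brown, orange, red, teal, white, yellow} must be used), so Alice = teal.
The 6 still-open variables together cover exactly {blue, brown, orange, red, white, yellow} — 6 values for 6 variables — and white appears only in Hank's list, so Hank = white.
Among the 5 still-open variables, orange fits only Carol (and all 5 values in {blue, brown, orange, red, yellow} must be used), so Carol = orange.

Carol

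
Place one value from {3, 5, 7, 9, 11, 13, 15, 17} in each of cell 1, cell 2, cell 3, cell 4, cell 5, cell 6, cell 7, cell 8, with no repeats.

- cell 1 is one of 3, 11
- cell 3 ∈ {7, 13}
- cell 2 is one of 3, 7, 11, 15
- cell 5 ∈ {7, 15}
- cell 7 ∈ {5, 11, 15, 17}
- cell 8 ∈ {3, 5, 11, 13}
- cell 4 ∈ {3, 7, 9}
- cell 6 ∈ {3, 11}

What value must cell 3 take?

Among the 8 variables, 9 fits only cell 4 (and all 8 values in {3, 5, 7, 9, 11, 13, 15, 17} must be used), so cell 4 = 9.
The 7 still-open variables together cover exactly {3, 5, 7, 11, 13, 15, 17} — 7 values for 7 variables — and 17 appears only in cell 7's list, so cell 7 = 17.
The 6 still-open variables draw from only 6 values {3, 5, 7, 11, 13, 15}, so each is used; only cell 8 can be 5, hence cell 8 = 5.
The 5 still-open variables together cover exactly {3, 7, 11, 13, 15} — 5 values for 5 variables — and 13 appears only in cell 3's list, so cell 3 = 13.

13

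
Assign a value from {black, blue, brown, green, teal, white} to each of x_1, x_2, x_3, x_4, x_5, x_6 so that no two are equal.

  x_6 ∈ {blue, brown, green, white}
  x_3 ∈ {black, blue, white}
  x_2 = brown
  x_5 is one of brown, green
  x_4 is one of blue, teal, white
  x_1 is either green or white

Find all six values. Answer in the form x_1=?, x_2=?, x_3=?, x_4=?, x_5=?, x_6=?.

x_1=white, x_2=brown, x_3=black, x_4=teal, x_5=green, x_6=blue

x_2's domain is down to {brown}, so x_2 = brown. Strike brown from x_5, x_6.
That leaves x_5 = green. Eliminate green elsewhere: x_1, x_6.
x_1's domain is down to {white}, so x_1 = white. Strike white from x_3, x_4, x_6.
x_6 must be blue (only option left). Strike blue from x_3, x_4.
x_3's domain is down to {black}, so x_3 = black.
That leaves x_4 = teal.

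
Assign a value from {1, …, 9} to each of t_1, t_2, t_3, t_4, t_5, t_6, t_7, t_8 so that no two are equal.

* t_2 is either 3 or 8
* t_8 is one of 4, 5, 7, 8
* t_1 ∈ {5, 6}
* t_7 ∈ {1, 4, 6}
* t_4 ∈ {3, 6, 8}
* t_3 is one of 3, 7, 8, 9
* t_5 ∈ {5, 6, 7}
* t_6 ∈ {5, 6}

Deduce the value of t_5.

Among the 8 variables, 1 fits only t_7 (and all 8 values in {1, 3, 4, 5, 6, 7, 8, 9} must be used), so t_7 = 1.
The 7 still-open variables together cover exactly {3, 4, 5, 6, 7, 8, 9} — 7 values for 7 variables — and 4 appears only in t_8's list, so t_8 = 4.
The 6 still-open variables together cover exactly {3, 5, 6, 7, 8, 9} — 6 values for 6 variables — and 9 appears only in t_3's list, so t_3 = 9.
The 5 still-open variables draw from only 5 values {3, 5, 6, 7, 8}, so each is used; only t_5 can be 7, hence t_5 = 7.

7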